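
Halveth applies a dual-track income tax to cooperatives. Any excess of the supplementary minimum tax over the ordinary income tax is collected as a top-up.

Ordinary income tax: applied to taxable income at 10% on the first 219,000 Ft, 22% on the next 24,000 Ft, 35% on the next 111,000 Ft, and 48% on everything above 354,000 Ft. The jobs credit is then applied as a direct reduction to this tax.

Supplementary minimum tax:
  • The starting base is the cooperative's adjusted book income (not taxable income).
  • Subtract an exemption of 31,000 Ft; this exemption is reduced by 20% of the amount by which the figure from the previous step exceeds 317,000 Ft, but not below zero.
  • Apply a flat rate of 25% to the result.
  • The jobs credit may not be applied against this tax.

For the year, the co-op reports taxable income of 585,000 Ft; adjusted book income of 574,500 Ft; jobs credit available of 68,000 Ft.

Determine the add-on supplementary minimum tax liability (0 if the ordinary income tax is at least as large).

Supplementary minimum tax:
  Base (adjusted book income): 574,500 Ft
  Exemption: 20% × (574,500 Ft − 317,000 Ft) = 51,500 Ft ≥ 31,000 Ft, so the exemption is fully phased out
  Base: 574,500 Ft − 0 Ft = 574,500 Ft
  574,500 Ft × 25% = 143,625 Ft

Ordinary income tax:
  219,000 Ft × 10% = 21,900 Ft
  24,000 Ft × 22% = 5,280 Ft
  111,000 Ft × 35% = 38,850 Ft
  231,000 Ft × 48% = 110,880 Ft
  → 176,910 Ft
  Less jobs credit 68,000 Ft → 108,910 Ft

Excess of supplementary minimum tax over ordinary income tax: 143,625 Ft − 108,910 Ft = 34,715 Ft.

34,715 Ft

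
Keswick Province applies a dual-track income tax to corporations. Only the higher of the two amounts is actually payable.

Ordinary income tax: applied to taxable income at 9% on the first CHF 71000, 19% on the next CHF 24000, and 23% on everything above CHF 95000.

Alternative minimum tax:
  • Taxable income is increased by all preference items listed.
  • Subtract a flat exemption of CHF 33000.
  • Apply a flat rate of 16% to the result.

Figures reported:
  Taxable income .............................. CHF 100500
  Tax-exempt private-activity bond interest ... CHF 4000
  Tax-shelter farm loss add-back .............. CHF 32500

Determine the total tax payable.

Alternative minimum tax:
  Adjusted income: CHF 100500 + CHF 4000 + CHF 32500 = CHF 137000
  Less exemption CHF 33000 → base CHF 104000
  CHF 104000 × 16% = CHF 16640

Ordinary income tax:
  CHF 71000 × 9% = CHF 6390
  CHF 24000 × 19% = CHF 4560
  CHF 5500 × 23% = CHF 1265
  → CHF 12215

CHF 16640 > CHF 12215, so the alternative minimum tax is the binding amount.

CHF 16640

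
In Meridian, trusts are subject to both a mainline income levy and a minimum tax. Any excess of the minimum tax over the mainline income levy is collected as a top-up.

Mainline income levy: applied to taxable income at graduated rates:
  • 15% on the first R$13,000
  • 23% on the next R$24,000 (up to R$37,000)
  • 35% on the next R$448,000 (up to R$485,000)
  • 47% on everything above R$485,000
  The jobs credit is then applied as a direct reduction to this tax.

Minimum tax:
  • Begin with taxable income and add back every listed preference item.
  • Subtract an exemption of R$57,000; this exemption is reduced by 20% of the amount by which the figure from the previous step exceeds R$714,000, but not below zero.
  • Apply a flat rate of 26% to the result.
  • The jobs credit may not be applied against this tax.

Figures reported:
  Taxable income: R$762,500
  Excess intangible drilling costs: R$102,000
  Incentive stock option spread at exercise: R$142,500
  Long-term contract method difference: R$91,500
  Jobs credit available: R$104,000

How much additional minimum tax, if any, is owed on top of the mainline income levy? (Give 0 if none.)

Minimum tax:
  Adjusted income: R$762,500 + R$102,000 + R$142,500 + R$91,500 = R$1,098,500
  Exemption: 20% × (R$1,098,500 − R$714,000) = R$76,900 ≥ R$57,000, so the exemption is fully phased out
  Base: R$1,098,500 − R$0 = R$1,098,500
  R$1,098,500 × 26% = R$285,610

Mainline income levy:
  R$13,000 × 15% = R$1,950
  R$24,000 × 23% = R$5,520
  R$448,000 × 35% = R$156,800
  R$277,500 × 47% = R$130,425
  → R$294,695
  Less jobs credit R$104,000 → R$190,695

Excess of minimum tax over mainline income levy: R$285,610 − R$190,695 = R$94,915.

R$94,915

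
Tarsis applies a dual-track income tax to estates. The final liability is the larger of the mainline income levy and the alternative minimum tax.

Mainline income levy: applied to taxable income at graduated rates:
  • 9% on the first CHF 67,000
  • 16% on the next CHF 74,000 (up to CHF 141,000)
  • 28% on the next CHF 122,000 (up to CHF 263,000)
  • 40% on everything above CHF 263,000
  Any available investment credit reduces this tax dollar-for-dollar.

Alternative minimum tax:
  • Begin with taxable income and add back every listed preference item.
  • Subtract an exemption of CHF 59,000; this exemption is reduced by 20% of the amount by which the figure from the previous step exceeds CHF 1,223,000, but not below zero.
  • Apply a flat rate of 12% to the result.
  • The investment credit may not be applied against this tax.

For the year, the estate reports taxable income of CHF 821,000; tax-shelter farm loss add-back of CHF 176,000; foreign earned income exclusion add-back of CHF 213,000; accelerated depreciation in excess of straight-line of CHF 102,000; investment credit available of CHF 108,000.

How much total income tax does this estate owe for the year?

CHF 167,230

Alternative minimum tax:
  Adjusted income: CHF 821,000 + CHF 176,000 + CHF 213,000 + CHF 102,000 = CHF 1,312,000
  Exemption: CHF 59,000 − 20% × (CHF 1,312,000 − CHF 1,223,000) = CHF 59,000 − CHF 17,800 = CHF 41,200
  Base: CHF 1,312,000 − CHF 41,200 = CHF 1,270,800
  CHF 1,270,800 × 12% = CHF 152,496

Mainline income levy:
  CHF 67,000 × 9% = CHF 6,030
  CHF 74,000 × 16% = CHF 11,840
  CHF 122,000 × 28% = CHF 34,160
  CHF 558,000 × 40% = CHF 223,200
  → CHF 275,230
  Less investment credit CHF 108,000 → CHF 167,230

CHF 167,230 > CHF 152,496, so the mainline income levy governs.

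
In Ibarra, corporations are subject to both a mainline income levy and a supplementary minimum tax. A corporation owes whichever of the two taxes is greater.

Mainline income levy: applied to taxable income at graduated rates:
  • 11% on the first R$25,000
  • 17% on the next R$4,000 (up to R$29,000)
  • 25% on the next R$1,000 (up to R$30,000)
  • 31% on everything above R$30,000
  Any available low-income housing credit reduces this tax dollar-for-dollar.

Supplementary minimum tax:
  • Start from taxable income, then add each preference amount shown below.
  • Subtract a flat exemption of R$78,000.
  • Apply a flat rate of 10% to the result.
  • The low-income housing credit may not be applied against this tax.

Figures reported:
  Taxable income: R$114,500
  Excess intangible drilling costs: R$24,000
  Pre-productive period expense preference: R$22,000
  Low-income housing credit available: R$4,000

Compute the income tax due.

R$25,875

Mainline income levy:
  R$25,000 × 11% = R$2,750
  R$4,000 × 17% = R$680
  R$1,000 × 25% = R$250
  R$84,500 × 31% = R$26,195
  → R$29,875
  Less low-income housing credit R$4,000 → R$25,875

Supplementary minimum tax:
  Adjusted income: R$114,500 + R$24,000 + R$22,000 = R$160,500
  Less exemption R$78,000 → base R$82,500
  R$82,500 × 10% = R$8,250

R$25,875 > R$8,250, so the mainline income levy governs.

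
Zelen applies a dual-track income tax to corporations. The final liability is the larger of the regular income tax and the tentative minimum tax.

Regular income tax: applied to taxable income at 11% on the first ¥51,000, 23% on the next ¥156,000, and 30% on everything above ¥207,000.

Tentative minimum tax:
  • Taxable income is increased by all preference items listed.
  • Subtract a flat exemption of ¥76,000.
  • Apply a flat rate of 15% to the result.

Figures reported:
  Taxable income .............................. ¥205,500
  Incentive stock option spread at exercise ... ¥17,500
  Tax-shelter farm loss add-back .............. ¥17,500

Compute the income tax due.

Regular income tax:
  ¥51,000 × 11% = ¥5,610
  ¥154,500 × 23% = ¥35,535
  → ¥41,145

Tentative minimum tax:
  Adjusted income: ¥205,500 + ¥17,500 + ¥17,500 = ¥240,500
  Less exemption ¥76,000 → base ¥164,500
  ¥164,500 × 15% = ¥24,675

¥41,145 > ¥24,675, so the regular income tax governs.

¥41,145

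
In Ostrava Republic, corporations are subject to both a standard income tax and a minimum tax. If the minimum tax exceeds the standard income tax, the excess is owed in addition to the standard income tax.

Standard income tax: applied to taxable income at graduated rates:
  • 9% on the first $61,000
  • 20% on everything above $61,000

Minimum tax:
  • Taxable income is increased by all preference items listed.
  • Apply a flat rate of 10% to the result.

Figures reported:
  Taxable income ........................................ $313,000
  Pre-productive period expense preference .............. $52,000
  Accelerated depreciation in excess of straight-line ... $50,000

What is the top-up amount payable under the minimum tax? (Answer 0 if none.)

$0

Standard income tax:
  $61,000 × 9% = $5,490
  $252,000 × 20% = $50,400
  → $55,890

Minimum tax:
  Adjusted income: $313,000 + $52,000 + $50,000 = $415,000
  $415,000 × 10% = $41,500

$41,500 ≤ $55,890, so no add-on is due.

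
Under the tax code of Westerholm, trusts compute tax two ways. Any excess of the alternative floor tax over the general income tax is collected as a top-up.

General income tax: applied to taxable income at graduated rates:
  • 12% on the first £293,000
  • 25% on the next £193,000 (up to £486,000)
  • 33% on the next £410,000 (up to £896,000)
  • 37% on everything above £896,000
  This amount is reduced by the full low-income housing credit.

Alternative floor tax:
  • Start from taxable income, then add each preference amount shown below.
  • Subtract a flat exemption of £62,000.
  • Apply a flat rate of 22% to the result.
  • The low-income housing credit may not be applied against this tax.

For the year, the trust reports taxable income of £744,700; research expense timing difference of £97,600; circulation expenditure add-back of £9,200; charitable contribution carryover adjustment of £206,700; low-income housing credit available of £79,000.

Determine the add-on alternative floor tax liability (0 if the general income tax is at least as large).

Alternative floor tax:
  Adjusted income: £744,700 + £97,600 + £9,200 + £206,700 = £1,058,200
  Less exemption £62,000 → base £996,200
  £996,200 × 22% = £219,164

General income tax:
  £293,000 × 12% = £35,160
  £193,000 × 25% = £48,250
  £258,700 × 33% = £85,371
  → £168,781
  Less low-income housing credit £79,000 → £89,781

Excess of alternative floor tax over general income tax: £219,164 − £89,781 = £129,383.

£129,383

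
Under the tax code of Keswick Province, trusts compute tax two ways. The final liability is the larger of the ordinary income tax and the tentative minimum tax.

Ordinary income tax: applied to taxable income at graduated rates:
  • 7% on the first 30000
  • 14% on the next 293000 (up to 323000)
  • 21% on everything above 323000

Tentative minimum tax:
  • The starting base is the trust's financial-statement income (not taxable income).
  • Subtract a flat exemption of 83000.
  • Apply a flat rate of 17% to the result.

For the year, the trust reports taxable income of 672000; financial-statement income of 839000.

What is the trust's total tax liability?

128520

Tentative minimum tax:
  Base (financial-statement income): 839000
  Less exemption 83000 → base 756000
  756000 × 17% = 128520

Ordinary income tax:
  30000 × 7% = 2100
  293000 × 14% = 41020
  349000 × 21% = 73290
  → 116410

128520 > 116410, so the tentative minimum tax is the binding amount.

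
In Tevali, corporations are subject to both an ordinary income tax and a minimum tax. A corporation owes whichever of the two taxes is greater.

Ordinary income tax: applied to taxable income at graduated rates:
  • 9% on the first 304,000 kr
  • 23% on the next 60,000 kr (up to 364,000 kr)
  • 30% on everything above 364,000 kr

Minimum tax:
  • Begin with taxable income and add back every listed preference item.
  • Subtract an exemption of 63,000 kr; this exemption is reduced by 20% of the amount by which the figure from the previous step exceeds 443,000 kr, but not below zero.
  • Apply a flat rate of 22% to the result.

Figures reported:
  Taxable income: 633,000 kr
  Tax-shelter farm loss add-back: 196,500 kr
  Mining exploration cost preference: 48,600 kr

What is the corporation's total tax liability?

Ordinary income tax:
  304,000 kr × 9% = 27,360 kr
  60,000 kr × 23% = 13,800 kr
  269,000 kr × 30% = 80,700 kr
  → 121,860 kr

Minimum tax:
  Adjusted income: 633,000 kr + 196,500 kr + 48,600 kr = 878,100 kr
  Exemption: 20% × (878,100 kr − 443,000 kr) = 87,020 kr ≥ 63,000 kr, so the exemption is fully phased out
  Base: 878,100 kr − 0 kr = 878,100 kr
  878,100 kr × 22% = 193,182 kr

193,182 kr > 121,860 kr, so the minimum tax is the binding amount.

193,182 kr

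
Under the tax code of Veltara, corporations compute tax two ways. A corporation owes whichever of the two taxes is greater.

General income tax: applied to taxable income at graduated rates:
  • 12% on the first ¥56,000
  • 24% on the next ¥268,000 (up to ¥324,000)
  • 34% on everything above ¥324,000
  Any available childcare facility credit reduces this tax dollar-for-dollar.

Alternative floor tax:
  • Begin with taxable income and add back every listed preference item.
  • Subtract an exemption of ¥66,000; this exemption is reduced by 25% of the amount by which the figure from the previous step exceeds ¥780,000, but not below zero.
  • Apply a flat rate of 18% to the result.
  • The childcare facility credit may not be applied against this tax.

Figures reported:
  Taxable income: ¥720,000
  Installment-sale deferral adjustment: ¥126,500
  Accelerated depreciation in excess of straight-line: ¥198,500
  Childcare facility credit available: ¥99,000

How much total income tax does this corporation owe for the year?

General income tax:
  ¥56,000 × 12% = ¥6,720
  ¥268,000 × 24% = ¥64,320
  ¥396,000 × 34% = ¥134,640
  → ¥205,680
  Less childcare facility credit ¥99,000 → ¥106,680

Alternative floor tax:
  Adjusted income: ¥720,000 + ¥126,500 + ¥198,500 = ¥1,045,000
  Exemption: 25% × (¥1,045,000 − ¥780,000) = ¥66,250 ≥ ¥66,000, so the exemption is fully phased out
  Base: ¥1,045,000 − ¥0 = ¥1,045,000
  ¥1,045,000 × 18% = ¥188,100

¥188,100 > ¥106,680, so the alternative floor tax is the binding amount.

¥188,100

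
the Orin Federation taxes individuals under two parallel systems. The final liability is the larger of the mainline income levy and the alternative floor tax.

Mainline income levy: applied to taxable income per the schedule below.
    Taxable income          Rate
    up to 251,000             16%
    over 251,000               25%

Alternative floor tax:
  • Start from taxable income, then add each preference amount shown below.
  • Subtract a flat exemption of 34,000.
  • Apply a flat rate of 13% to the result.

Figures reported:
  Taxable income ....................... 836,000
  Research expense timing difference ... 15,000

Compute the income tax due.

186,410

Mainline income levy:
  251,000 × 16% = 40,160
  585,000 × 25% = 146,250
  → 186,410

Alternative floor tax:
  Adjusted income: 836,000 + 15,000 = 851,000
  Less exemption 34,000 → base 817,000
  817,000 × 13% = 106,210

186,410 > 106,210, so the mainline income levy governs.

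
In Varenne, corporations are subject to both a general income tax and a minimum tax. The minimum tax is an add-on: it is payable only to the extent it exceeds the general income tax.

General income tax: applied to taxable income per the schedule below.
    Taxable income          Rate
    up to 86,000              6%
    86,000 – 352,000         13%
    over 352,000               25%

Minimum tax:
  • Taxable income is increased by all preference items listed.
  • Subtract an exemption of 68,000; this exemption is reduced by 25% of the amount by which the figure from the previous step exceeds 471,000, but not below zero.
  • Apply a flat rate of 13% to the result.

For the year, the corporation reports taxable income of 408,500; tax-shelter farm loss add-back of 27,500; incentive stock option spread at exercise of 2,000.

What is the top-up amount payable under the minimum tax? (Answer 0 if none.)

0

General income tax:
  86,000 × 6% = 5,160
  266,000 × 13% = 34,580
  56,500 × 25% = 14,125
  → 53,865

Minimum tax:
  Adjusted income: 408,500 + 27,500 + 2,000 = 438,000
  Exemption: 438,000 ≤ 471,000, so full 68,000 applies
  Base: 438,000 − 68,000 = 370,000
  370,000 × 13% = 48,100

48,100 ≤ 53,865, so no add-on is due.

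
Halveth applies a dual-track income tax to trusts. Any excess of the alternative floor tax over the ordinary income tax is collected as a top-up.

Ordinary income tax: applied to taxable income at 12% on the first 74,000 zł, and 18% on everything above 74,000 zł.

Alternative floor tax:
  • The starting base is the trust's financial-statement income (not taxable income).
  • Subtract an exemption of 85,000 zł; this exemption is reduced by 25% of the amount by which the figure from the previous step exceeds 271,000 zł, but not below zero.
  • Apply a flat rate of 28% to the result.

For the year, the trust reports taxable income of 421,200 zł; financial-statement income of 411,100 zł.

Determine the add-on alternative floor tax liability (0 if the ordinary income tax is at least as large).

Ordinary income tax:
  74,000 zł × 12% = 8,880 zł
  347,200 zł × 18% = 62,496 zł
  → 71,376 zł

Alternative floor tax:
  Base (financial-statement income): 411,100 zł
  Exemption: 85,000 zł − 25% × (411,100 zł − 271,000 zł) = 85,000 zł − 35,025 zł = 49,975 zł
  Base: 411,100 zł − 49,975 zł = 361,125 zł
  361,125 zł × 28% = 101,115 zł

Excess of alternative floor tax over ordinary income tax: 101,115 zł − 71,376 zł = 29,739 zł.

29,739 zł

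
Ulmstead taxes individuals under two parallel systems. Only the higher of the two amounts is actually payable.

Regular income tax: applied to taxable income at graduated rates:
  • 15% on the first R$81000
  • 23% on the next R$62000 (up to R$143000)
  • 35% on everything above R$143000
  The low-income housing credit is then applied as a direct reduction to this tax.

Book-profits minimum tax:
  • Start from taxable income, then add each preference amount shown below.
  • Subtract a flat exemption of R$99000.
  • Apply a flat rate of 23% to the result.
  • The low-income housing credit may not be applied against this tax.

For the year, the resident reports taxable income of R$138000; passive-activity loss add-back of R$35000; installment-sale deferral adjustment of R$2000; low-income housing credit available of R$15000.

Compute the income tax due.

Book-profits minimum tax:
  Adjusted income: R$138000 + R$35000 + R$2000 = R$175000
  Less exemption R$99000 → base R$76000
  R$76000 × 23% = R$17480

Regular income tax:
  R$81000 × 15% = R$12150
  R$57000 × 23% = R$13110
  → R$25260
  Less low-income housing credit R$15000 → R$10260

R$17480 > R$10260, so the book-profits minimum tax is the binding amount.

R$17480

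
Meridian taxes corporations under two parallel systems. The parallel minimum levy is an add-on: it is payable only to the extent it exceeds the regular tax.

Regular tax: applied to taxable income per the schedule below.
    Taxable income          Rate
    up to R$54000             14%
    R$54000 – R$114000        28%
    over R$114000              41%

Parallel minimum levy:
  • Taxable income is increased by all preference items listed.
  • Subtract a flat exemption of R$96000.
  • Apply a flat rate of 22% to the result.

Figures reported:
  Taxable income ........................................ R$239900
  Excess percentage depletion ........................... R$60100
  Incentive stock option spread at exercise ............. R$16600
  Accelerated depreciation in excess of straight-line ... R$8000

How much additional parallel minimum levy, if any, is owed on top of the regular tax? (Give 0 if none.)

R$0

Parallel minimum levy:
  Adjusted income: R$239900 + R$60100 + R$16600 + R$8000 = R$324600
  Less exemption R$96000 → base R$228600
  R$228600 × 22% = R$50292

Regular tax:
  R$54000 × 14% = R$7560
  R$60000 × 28% = R$16800
  R$125900 × 41% = R$51619
  → R$75979

R$50292 ≤ R$75979, so no add-on is due.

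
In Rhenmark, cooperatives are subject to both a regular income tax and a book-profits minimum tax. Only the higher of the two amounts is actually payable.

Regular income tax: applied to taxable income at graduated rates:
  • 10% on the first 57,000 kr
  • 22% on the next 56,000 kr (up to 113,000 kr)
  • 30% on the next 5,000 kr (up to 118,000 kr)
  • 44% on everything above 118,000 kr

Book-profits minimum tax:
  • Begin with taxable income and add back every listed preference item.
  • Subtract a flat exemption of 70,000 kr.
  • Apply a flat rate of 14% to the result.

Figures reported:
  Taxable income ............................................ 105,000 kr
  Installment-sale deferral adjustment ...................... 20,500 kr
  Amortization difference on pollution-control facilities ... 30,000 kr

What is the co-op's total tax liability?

16,260 kr

Book-profits minimum tax:
  Adjusted income: 105,000 kr + 20,500 kr + 30,000 kr = 155,500 kr
  Less exemption 70,000 kr → base 85,500 kr
  85,500 kr × 14% = 11,970 kr

Regular income tax:
  57,000 kr × 10% = 5,700 kr
  48,000 kr × 22% = 10,560 kr
  → 16,260 kr

16,260 kr > 11,970 kr, so the regular income tax governs.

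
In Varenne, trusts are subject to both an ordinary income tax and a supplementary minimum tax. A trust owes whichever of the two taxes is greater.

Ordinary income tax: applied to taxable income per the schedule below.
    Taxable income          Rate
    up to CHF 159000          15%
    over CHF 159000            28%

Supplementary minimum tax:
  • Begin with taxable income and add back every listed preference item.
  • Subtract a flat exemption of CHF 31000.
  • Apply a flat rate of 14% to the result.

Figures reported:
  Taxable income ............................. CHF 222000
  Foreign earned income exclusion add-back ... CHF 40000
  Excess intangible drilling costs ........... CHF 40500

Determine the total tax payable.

Ordinary income tax:
  CHF 159000 × 15% = CHF 23850
  CHF 63000 × 28% = CHF 17640
  → CHF 41490

Supplementary minimum tax:
  Adjusted income: CHF 222000 + CHF 40000 + CHF 40500 = CHF 302500
  Less exemption CHF 31000 → base CHF 271500
  CHF 271500 × 14% = CHF 38010

CHF 41490 > CHF 38010, so the ordinary income tax governs.

CHF 41490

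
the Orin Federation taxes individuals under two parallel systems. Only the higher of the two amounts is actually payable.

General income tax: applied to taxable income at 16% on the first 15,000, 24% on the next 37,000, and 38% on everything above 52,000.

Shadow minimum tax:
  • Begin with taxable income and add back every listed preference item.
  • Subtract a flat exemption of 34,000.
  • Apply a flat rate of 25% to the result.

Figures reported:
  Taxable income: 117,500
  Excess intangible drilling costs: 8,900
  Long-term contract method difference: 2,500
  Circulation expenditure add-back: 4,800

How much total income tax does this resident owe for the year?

36,170

Shadow minimum tax:
  Adjusted income: 117,500 + 8,900 + 2,500 + 4,800 = 133,700
  Less exemption 34,000 → base 99,700
  99,700 × 25% = 24,925

General income tax:
  15,000 × 16% = 2,400
  37,000 × 24% = 8,880
  65,500 × 38% = 24,890
  → 36,170

36,170 > 24,925, so the general income tax governs.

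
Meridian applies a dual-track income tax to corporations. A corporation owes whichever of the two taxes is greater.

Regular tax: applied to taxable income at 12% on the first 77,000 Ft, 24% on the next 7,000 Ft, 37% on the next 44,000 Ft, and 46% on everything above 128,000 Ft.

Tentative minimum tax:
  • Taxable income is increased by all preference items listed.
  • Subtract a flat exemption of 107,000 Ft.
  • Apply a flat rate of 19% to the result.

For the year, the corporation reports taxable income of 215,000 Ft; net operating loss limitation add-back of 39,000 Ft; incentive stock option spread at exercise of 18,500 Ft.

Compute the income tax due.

Tentative minimum tax:
  Adjusted income: 215,000 Ft + 39,000 Ft + 18,500 Ft = 272,500 Ft
  Less exemption 107,000 Ft → base 165,500 Ft
  165,500 Ft × 19% = 31,445 Ft

Regular tax:
  77,000 Ft × 12% = 9,240 Ft
  7,000 Ft × 24% = 1,680 Ft
  44,000 Ft × 37% = 16,280 Ft
  87,000 Ft × 46% = 40,020 Ft
  → 67,220 Ft

67,220 Ft > 31,445 Ft, so the regular tax governs.

67,220 Ft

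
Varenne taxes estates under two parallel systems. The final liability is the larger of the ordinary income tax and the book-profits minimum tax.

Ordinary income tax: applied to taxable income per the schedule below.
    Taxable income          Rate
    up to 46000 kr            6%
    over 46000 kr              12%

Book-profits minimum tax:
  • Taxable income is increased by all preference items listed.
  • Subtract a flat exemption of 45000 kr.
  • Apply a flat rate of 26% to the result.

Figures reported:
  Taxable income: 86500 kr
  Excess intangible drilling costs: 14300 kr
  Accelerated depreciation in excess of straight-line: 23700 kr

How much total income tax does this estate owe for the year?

20670 kr

Book-profits minimum tax:
  Adjusted income: 86500 kr + 14300 kr + 23700 kr = 124500 kr
  Less exemption 45000 kr → base 79500 kr
  79500 kr × 26% = 20670 kr

Ordinary income tax:
  46000 kr × 6% = 2760 kr
  40500 kr × 12% = 4860 kr
  → 7620 kr

20670 kr > 7620 kr, so the book-profits minimum tax is the binding amount.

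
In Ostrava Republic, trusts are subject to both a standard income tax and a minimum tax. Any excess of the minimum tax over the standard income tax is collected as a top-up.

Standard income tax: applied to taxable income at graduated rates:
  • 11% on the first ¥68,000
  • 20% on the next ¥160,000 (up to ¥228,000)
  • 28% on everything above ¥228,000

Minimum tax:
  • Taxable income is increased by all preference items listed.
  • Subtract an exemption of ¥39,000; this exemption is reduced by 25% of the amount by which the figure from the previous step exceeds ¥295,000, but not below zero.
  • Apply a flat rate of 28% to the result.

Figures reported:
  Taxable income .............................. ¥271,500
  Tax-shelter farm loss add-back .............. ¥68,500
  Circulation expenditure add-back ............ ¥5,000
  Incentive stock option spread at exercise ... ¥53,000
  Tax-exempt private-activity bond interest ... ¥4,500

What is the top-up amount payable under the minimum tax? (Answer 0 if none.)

¥57,645

Minimum tax:
  Adjusted income: ¥271,500 + ¥68,500 + ¥5,000 + ¥53,000 + ¥4,500 = ¥402,500
  Exemption: ¥39,000 − 25% × (¥402,500 − ¥295,000) = ¥39,000 − ¥26,875 = ¥12,125
  Base: ¥402,500 − ¥12,125 = ¥390,375
  ¥390,375 × 28% = ¥109,305

Standard income tax:
  ¥68,000 × 11% = ¥7,480
  ¥160,000 × 20% = ¥32,000
  ¥43,500 × 28% = ¥12,180
  → ¥51,660

Excess of minimum tax over standard income tax: ¥109,305 − ¥51,660 = ¥57,645.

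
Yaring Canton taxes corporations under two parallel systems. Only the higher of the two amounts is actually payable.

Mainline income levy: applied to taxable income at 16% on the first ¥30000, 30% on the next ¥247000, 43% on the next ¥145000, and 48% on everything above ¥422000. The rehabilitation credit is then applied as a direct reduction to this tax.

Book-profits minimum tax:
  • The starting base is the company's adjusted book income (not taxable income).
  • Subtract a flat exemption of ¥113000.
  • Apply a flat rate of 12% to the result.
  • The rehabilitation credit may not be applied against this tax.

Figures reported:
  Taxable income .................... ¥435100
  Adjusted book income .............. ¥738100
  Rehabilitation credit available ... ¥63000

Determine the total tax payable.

Book-profits minimum tax:
  Base (adjusted book income): ¥738100
  Less exemption ¥113000 → base ¥625100
  ¥625100 × 12% = ¥75012

Mainline income levy:
  ¥30000 × 16% = ¥4800
  ¥247000 × 30% = ¥74100
  ¥145000 × 43% = ¥62350
  ¥13100 × 48% = ¥6288
  → ¥147538
  Less rehabilitation credit ¥63000 → ¥84538

¥84538 > ¥75012, so the mainline income levy governs.

¥84538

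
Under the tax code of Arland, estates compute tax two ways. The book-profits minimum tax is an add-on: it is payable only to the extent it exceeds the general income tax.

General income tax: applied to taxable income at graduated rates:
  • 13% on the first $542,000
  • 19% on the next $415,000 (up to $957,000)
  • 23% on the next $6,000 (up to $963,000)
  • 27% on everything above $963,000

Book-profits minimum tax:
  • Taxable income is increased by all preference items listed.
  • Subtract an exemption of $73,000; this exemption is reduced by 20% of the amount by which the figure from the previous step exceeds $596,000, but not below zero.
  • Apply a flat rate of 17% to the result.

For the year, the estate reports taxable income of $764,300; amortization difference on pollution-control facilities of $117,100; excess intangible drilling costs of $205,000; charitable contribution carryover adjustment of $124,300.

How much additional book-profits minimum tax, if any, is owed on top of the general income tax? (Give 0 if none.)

$93,122

General income tax:
  $542,000 × 13% = $70,460
  $222,300 × 19% = $42,237
  → $112,697

Book-profits minimum tax:
  Adjusted income: $764,300 + $117,100 + $205,000 + $124,300 = $1,210,700
  Exemption: 20% × ($1,210,700 − $596,000) = $122,940 ≥ $73,000, so the exemption is fully phased out
  Base: $1,210,700 − $0 = $1,210,700
  $1,210,700 × 17% = $205,819

Excess of book-profits minimum tax over general income tax: $205,819 − $112,697 = $93,122.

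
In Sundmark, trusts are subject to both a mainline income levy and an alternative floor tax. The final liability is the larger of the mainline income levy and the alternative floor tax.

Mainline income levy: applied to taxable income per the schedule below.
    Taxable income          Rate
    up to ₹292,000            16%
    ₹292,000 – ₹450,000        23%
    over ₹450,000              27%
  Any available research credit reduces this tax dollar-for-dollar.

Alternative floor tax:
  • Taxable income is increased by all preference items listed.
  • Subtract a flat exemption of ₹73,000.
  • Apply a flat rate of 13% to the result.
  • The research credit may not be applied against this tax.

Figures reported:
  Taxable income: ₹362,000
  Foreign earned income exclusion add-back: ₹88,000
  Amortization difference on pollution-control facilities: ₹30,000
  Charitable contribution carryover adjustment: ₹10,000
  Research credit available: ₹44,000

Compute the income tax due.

Alternative floor tax:
  Adjusted income: ₹362,000 + ₹88,000 + ₹30,000 + ₹10,000 = ₹490,000
  Less exemption ₹73,000 → base ₹417,000
  ₹417,000 × 13% = ₹54,210

Mainline income levy:
  ₹292,000 × 16% = ₹46,720
  ₹70,000 × 23% = ₹16,100
  → ₹62,820
  Less research credit ₹44,000 → ₹18,820

₹54,210 > ₹18,820, so the alternative floor tax is the binding amount.

₹54,210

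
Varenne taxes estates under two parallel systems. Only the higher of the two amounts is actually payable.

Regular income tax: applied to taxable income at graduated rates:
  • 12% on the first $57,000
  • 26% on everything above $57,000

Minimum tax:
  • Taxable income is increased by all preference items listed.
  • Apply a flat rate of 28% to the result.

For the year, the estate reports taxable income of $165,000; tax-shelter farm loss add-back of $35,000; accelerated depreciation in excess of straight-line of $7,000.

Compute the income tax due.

Minimum tax:
  Adjusted income: $165,000 + $35,000 + $7,000 = $207,000
  $207,000 × 28% = $57,960

Regular income tax:
  $57,000 × 12% = $6,840
  $108,000 × 26% = $28,080
  → $34,920

$57,960 > $34,920, so the minimum tax is the binding amount.

$57,960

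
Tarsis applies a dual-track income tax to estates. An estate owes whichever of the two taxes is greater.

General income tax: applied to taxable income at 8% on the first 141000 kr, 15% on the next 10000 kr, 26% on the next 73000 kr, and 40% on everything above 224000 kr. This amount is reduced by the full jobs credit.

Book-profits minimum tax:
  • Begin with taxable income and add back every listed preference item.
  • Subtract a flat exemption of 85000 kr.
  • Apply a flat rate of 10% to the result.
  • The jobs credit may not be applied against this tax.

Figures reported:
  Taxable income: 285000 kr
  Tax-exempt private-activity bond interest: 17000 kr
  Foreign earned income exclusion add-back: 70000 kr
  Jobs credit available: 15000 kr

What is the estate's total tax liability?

General income tax:
  141000 kr × 8% = 11280 kr
  10000 kr × 15% = 1500 kr
  73000 kr × 26% = 18980 kr
  61000 kr × 40% = 24400 kr
  → 56160 kr
  Less jobs credit 15000 kr → 41160 kr

Book-profits minimum tax:
  Adjusted income: 285000 kr + 17000 kr + 70000 kr = 372000 kr
  Less exemption 85000 kr → base 287000 kr
  287000 kr × 10% = 28700 kr

41160 kr > 28700 kr, so the general income tax governs.

41160 kr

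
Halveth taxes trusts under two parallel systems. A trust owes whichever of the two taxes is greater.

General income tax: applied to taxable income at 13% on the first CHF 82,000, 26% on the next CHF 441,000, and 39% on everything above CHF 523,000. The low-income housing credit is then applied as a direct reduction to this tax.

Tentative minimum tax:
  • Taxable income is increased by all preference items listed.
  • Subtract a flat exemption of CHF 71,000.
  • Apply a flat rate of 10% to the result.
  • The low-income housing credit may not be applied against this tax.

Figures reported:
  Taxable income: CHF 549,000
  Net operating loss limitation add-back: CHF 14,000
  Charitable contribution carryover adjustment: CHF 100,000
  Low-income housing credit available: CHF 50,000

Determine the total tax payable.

Tentative minimum tax:
  Adjusted income: CHF 549,000 + CHF 14,000 + CHF 100,000 = CHF 663,000
  Less exemption CHF 71,000 → base CHF 592,000
  CHF 592,000 × 10% = CHF 59,200

General income tax:
  CHF 82,000 × 13% = CHF 10,660
  CHF 441,000 × 26% = CHF 114,660
  CHF 26,000 × 39% = CHF 10,140
  → CHF 135,460
  Less low-income housing credit CHF 50,000 → CHF 85,460

CHF 85,460 > CHF 59,200, so the general income tax governs.

CHF 85,460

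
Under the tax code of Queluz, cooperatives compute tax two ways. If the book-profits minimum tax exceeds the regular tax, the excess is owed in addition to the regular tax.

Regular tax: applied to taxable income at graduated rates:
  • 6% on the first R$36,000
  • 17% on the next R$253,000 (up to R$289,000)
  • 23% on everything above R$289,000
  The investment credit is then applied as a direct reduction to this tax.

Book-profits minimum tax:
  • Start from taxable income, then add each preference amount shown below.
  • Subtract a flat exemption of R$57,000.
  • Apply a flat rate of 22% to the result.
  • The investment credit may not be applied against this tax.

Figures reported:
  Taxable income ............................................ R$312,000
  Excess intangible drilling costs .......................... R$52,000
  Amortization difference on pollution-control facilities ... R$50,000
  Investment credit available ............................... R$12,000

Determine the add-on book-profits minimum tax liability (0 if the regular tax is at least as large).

Regular tax:
  R$36,000 × 6% = R$2,160
  R$253,000 × 17% = R$43,010
  R$23,000 × 23% = R$5,290
  → R$50,460
  Less investment credit R$12,000 → R$38,460

Book-profits minimum tax:
  Adjusted income: R$312,000 + R$52,000 + R$50,000 = R$414,000
  Less exemption R$57,000 → base R$357,000
  R$357,000 × 22% = R$78,540

Excess of book-profits minimum tax over regular tax: R$78,540 − R$38,460 = R$40,080.

R$40,080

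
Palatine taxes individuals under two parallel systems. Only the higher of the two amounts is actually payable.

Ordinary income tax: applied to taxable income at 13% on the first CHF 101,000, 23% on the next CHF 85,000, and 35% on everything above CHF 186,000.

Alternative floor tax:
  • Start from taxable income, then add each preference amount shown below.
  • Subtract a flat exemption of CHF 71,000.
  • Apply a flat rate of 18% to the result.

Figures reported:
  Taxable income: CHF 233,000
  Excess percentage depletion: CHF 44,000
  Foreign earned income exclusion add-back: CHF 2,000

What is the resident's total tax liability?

CHF 49,130

Ordinary income tax:
  CHF 101,000 × 13% = CHF 13,130
  CHF 85,000 × 23% = CHF 19,550
  CHF 47,000 × 35% = CHF 16,450
  → CHF 49,130

Alternative floor tax:
  Adjusted income: CHF 233,000 + CHF 44,000 + CHF 2,000 = CHF 279,000
  Less exemption CHF 71,000 → base CHF 208,000
  CHF 208,000 × 18% = CHF 37,440

CHF 49,130 > CHF 37,440, so the ordinary income tax governs.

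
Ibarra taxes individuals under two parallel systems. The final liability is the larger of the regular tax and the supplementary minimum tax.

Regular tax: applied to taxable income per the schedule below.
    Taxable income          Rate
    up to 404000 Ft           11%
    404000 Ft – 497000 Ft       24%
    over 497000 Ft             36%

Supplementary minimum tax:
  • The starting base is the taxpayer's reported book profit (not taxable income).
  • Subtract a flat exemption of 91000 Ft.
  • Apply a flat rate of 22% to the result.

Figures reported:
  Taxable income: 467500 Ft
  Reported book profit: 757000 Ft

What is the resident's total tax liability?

Regular tax:
  404000 Ft × 11% = 44440 Ft
  63500 Ft × 24% = 15240 Ft
  → 59680 Ft

Supplementary minimum tax:
  Base (reported book profit): 757000 Ft
  Less exemption 91000 Ft → base 666000 Ft
  666000 Ft × 22% = 146520 Ft

146520 Ft > 59680 Ft, so the supplementary minimum tax is the binding amount.

146520 Ft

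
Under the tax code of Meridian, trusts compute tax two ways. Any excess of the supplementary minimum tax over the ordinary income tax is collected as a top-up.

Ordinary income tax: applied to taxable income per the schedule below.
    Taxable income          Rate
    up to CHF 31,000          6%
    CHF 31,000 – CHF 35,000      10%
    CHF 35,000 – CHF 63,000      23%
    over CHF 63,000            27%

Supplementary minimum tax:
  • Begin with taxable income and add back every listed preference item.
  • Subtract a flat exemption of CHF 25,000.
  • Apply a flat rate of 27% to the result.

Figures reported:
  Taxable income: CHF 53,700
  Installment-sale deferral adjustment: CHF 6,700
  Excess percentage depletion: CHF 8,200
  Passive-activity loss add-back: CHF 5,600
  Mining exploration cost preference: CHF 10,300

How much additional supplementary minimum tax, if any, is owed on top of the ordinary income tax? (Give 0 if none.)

CHF 9,504

Supplementary minimum tax:
  Adjusted income: CHF 53,700 + CHF 6,700 + CHF 8,200 + CHF 5,600 + CHF 10,300 = CHF 84,500
  Less exemption CHF 25,000 → base CHF 59,500
  CHF 59,500 × 27% = CHF 16,065

Ordinary income tax:
  CHF 31,000 × 6% = CHF 1,860
  CHF 4,000 × 10% = CHF 400
  CHF 18,700 × 23% = CHF 4,301
  → CHF 6,561

Excess of supplementary minimum tax over ordinary income tax: CHF 16,065 − CHF 6,561 = CHF 9,504.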